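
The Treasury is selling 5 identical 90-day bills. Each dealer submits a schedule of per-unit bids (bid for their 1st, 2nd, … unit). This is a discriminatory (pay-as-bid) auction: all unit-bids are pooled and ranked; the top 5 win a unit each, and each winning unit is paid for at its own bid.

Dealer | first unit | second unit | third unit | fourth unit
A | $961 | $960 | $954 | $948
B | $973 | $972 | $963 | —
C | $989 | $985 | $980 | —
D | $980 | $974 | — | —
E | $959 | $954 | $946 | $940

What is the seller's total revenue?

All unit-bids, highest first — top 5: 989 (C-1), 985 (C-2), 980 (C-3), 980 (D-1), 974 (D-2)
Next rejected bid: $973 (not a price — pay-as-bid).
Each winning unit pays its own bid.
Revenue = 989 + 985 + 980 + 980 + 974 = $4,908.

Total revenue: $4,908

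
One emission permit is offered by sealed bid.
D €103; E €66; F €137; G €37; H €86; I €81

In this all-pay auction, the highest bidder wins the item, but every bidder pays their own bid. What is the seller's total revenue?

All-pay auction: the highest bidder wins the item, but every bidder pays their own bid.
Bids ranked: 137 (F) > 103 (D) > 86 (H) > 81 (I) > 66 (E) > 37 (G)
Every bidder forfeits their bid regardless of winning.
Revenue = 103 + 66 + 137 + 37 + 86 + 81 = €510.

Total revenue: €510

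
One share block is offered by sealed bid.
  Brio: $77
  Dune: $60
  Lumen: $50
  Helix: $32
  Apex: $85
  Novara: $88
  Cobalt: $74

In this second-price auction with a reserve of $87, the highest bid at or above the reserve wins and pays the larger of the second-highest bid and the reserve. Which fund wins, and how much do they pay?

Second-price auction with a reserve of $87: the highest bid at or above the reserve wins and pays the larger of the second-highest bid and the reserve.
Sorting bids: 88 (Novara) > 85 (Apex) > 77 (Brio) > 74 (Cobalt) > 60 (Dune) > 50 (Lumen) > …
Highest eligible bid: Novara at $88.
max(second-highest $85, reserve $87) = $87.

Novara pays $87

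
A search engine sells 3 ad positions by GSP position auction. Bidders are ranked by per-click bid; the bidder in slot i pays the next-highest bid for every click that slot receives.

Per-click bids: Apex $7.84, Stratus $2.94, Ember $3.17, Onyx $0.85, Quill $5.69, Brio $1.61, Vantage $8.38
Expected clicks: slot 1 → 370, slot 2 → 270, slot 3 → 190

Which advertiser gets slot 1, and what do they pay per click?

Vantage; $7.84 per click

Sorting advertisers: $8.38 (Vantage) > $7.84 (Apex) > $5.69 (Quill) > $3.17 (Ember) > …
Slot 1 goes to the first-ranked bidder, Vantage, who pays the next bid down: $7.84/click.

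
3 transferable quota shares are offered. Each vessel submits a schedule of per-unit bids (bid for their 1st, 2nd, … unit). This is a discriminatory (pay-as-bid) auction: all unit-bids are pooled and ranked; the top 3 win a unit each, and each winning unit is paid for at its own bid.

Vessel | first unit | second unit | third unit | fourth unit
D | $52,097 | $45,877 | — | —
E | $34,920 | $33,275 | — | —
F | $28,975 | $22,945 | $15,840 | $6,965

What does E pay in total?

Merging the schedules and taking the best 3: 52,097 (D-1), 45,877 (D-2), 34,920 (E-1)
Next rejected bid: $33,275 (not a price — pay-as-bid).
E's winning unit-bids: 34,920 = $34,920.

E pays $34,920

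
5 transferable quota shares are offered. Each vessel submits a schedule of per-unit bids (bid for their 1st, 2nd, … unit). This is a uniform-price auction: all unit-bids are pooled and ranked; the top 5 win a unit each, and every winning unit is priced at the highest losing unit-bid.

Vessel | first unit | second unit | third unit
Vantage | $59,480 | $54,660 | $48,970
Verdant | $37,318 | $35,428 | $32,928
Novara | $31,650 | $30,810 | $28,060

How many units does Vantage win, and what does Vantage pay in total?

Vantage: 3 units, pays $98,784

Merging the schedules and taking the best 5: 59,480 (Vantage-1), 54,660 (Vantage-2), 48,970 (Vantage-3), 37,318 (Verdant-1), 35,428 (Verdant-2)
Highest rejected unit-bid = $32,928.
Vantage wins 3 unit(s) at $32,928 each.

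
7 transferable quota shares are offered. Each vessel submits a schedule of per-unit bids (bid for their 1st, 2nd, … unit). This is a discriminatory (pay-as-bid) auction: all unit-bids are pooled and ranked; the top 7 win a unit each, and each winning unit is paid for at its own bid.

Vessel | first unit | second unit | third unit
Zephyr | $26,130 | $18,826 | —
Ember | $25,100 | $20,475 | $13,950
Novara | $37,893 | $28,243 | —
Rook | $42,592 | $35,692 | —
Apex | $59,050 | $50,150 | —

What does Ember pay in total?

Pooled unit-bids ranked (top 7): 59,050 (Apex-1), 50,150 (Apex-2), 42,592 (Rook-1), 37,893 (Novara-1), 35,692 (Rook-2), 28,243 (Novara-2), 26,130 (Zephyr-1)
Next rejected bid: $25,100 (not a price — pay-as-bid).
Ember wins no units.

Ember pays $0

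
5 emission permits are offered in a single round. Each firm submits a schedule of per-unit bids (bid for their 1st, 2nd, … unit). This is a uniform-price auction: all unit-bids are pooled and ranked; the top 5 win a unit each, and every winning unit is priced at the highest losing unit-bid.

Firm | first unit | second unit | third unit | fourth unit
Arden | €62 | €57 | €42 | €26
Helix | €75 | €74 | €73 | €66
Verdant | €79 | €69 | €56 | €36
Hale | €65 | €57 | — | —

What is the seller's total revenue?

Merging the schedules and taking the best 5: 79 (Verdant-1), 75 (Helix-1), 74 (Helix-2), 73 (Helix-3), 69 (Verdant-2)
The (k+1)-th unit-bid is €66.
Allocation: Helix 3, Verdant 2. Every unit priced at €66.
Revenue = 5 × 66 = €330.

Total revenue: €330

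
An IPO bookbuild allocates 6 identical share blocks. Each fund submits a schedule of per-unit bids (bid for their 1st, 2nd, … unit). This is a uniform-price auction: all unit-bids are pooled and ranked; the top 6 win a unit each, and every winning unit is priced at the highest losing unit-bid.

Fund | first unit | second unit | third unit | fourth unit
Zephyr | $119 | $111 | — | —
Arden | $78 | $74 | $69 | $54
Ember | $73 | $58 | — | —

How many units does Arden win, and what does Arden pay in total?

Arden: 3 units, pays $174

All unit-bids, highest first — top 6: 119 (Zephyr-1), 111 (Zephyr-2), 78 (Arden-1), 74 (Arden-2), 73 (Ember-1), 69 (Arden-3)
First bid not allocated: $58.
Arden wins 3 unit(s) at $58 each.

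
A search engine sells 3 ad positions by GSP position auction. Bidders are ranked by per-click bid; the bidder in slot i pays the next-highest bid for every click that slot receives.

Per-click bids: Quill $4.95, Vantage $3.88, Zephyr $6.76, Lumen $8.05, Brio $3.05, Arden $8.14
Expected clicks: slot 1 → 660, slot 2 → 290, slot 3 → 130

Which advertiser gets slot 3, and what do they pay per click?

Zephyr; $4.95 per click

Sorting advertisers: $8.14 (Arden) > $8.05 (Lumen) > $6.76 (Zephyr) > $4.95 (Quill) > …
Slot 3 goes to the third-ranked bidder, Zephyr, who pays the next bid down: $4.95/click.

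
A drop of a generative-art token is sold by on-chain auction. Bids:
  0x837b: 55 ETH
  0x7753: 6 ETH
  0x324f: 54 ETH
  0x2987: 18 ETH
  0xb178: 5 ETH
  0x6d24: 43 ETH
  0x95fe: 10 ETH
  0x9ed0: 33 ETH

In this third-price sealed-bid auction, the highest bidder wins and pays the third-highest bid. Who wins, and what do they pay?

0x837b pays 43 ETH

Sorting bids: 55 (0x837b) > 54 (0x324f) > 43 (0x6d24) > 33 (0x9ed0) > 18 (0x2987) > 10 (0x95fe) > …
0x837b wins; payment is bid #3 in the ranking = 43 ETH.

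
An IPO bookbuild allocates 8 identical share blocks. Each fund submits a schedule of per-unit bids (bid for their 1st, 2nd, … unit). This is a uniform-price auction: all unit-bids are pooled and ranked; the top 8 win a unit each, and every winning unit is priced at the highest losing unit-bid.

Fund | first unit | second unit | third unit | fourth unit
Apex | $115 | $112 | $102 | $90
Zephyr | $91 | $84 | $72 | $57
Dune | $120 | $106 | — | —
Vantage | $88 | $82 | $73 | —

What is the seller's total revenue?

Total revenue: $672

Merging the schedules and taking the best 8: 120 (Dune-1), 115 (Apex-1), 112 (Apex-2), 106 (Dune-2), 102 (Apex-3), 91 (Zephyr-1), 90 (Apex-4), 88 (Vantage-1)
Highest rejected unit-bid = $84.
Allocation: Apex 4, Dune 2, Vantage 1, Zephyr 1. Every unit priced at $84.
Revenue = 8 × 84 = $672.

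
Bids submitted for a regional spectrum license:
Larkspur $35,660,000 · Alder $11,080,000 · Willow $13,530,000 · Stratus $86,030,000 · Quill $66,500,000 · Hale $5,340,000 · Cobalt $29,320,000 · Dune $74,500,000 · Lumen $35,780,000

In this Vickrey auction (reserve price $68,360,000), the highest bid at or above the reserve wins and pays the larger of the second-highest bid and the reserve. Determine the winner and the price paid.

Rule: the highest bid at or above the reserve wins and pays the larger of the second-highest bid and the reserve.
Sorting bids: 86,030,000 (Stratus) > 74,500,000 (Dune) > 66,500,000 (Quill) > 35,780,000 (Lumen) > 35,660,000 (Larkspur) > 29,320,000 (Cobalt) > …
Highest eligible bid: Stratus at $86,030,000.
Second-highest bid $74,500,000 exceeds the reserve $68,360,000 → payment $74,500,000.

Stratus pays $74,500,000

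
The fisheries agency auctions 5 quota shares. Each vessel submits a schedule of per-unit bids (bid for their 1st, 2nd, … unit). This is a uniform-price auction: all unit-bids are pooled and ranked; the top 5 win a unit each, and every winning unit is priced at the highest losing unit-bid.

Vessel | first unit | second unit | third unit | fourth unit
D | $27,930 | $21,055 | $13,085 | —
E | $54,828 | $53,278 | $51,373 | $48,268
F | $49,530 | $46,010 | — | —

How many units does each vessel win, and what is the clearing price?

E 4, F 1; clearing price $46,010

All unit-bids, highest first — top 5: 54,828 (E-1), 53,278 (E-2), 51,373 (E-3), 49,530 (F-1), 48,268 (E-4)
Highest rejected unit-bid = $46,010.
Allocation: E 4, F 1.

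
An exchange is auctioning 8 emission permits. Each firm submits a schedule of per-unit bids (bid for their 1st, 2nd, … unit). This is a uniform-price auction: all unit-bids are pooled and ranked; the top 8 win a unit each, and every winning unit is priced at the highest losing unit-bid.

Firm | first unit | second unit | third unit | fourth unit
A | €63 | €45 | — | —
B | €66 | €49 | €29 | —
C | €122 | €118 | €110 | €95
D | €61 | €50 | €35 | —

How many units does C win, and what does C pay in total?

C: 4 units, pays €196

Pooled unit-bids ranked (top 8): 122 (C-1), 118 (C-2), 110 (C-3), 95 (C-4), 66 (B-1), 63 (A-1), 61 (D-1), 50 (D-2)
The (k+1)-th unit-bid is €49.
C wins 4 unit(s) at €49 each.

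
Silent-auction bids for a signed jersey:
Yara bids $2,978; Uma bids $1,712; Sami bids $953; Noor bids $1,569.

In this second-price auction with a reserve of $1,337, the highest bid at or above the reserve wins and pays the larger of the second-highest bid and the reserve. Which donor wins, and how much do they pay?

Second-price auction with a reserve of $1,337: the highest bid at or above the reserve wins and pays the larger of the second-highest bid and the reserve.
Bids ranked: 2,978 (Yara) > 1,712 (Uma) > 1,569 (Noor) > 953 (Sami)
Yara has the top bid at or above the reserve ($2,978).
max(second-highest $1,712, reserve $1,337) = $1,712; the reserve does not bind.

Yara pays $1,712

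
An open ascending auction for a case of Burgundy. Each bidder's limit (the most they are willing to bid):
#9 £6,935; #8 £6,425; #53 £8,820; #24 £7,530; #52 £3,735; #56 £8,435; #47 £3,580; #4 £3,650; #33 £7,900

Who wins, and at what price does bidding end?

Sorting limits: 8,820 (#53) > 8,435 (#56) > 7,900 (#33) > 7,530 (#24) > 6,935 (#9) > 6,425 (#8) > …
#56 is the last rival to drop out, at £8,435; #53 remains and wins at that price.

#53 wins at £8,435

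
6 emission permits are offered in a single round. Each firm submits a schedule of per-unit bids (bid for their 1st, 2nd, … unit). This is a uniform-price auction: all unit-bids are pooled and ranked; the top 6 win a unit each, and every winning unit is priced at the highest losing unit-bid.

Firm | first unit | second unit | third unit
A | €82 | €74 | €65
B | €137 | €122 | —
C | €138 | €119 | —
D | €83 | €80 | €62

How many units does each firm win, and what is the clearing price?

Merging the schedules and taking the best 6: 138 (C-1), 137 (B-1), 122 (B-2), 119 (C-2), 83 (D-1), 82 (A-1)
First bid not allocated: €80.
Allocation: A 1, B 2, C 2, D 1.

A 1, B 2, C 2, D 1; clearing price €80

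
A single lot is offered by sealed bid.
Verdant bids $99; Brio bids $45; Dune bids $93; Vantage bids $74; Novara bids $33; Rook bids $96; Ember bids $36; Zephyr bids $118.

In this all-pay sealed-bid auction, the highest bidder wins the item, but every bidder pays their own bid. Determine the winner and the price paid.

Zephyr pays $118

Sorting bids: 118 (Zephyr) > 99 (Verdant) > 96 (Rook) > 93 (Dune) > 74 (Vantage) > 45 (Brio) > …
Zephyr wins with the top bid; all bids are sunk regardless.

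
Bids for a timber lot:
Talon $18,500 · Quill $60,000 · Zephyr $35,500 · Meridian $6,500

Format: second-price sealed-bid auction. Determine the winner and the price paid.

Rule: the highest bidder wins and pays the second-highest bid.
Sorting bids: 60,000 (Quill) > 35,500 (Zephyr) > 18,500 (Talon) > 6,500 (Meridian)
Quill wins with the highest bid; price is set by the runner-up at $35,500.

Quill pays $35,500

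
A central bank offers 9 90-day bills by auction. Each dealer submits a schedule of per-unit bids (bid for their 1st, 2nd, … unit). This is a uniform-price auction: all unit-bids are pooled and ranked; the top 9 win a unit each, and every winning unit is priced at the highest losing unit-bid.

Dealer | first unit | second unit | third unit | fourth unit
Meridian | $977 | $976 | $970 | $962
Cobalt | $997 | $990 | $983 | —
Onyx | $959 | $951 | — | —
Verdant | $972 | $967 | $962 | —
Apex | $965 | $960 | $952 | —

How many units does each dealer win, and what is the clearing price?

Merging the schedules and taking the best 9: 997 (Cobalt-1), 990 (Cobalt-2), 983 (Cobalt-3), 977 (Meridian-1), 976 (Meridian-2), 972 (Verdant-1), 970 (Meridian-3), 967 (Verdant-2), 965 (Apex-1)
Highest rejected unit-bid = $962.
Allocation: Apex 1, Cobalt 3, Meridian 3, Verdant 2.

Apex 1, Cobalt 3, Meridian 3, Verdant 2; clearing price $962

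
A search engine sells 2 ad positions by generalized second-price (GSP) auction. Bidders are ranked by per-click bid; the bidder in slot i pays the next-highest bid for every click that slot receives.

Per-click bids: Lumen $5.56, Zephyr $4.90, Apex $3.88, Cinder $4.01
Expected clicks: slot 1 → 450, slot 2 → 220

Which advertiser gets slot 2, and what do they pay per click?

Zephyr; $4.01 per click

Per-click bids in order: $5.56 (Lumen) > $4.90 (Zephyr) > $4.01 (Cinder) > …
Slot 2 goes to the second-ranked bidder, Zephyr, who pays the next bid down: $4.01/click.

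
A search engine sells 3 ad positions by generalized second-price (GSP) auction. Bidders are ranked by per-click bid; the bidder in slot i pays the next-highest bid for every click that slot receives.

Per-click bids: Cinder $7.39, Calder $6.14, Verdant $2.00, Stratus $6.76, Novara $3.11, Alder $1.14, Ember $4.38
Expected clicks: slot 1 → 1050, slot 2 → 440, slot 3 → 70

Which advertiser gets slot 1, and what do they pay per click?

Cinder; $6.76 per click

Sorting advertisers: $7.39 (Cinder) > $6.76 (Stratus) > $6.14 (Calder) > $4.38 (Ember) > …
Slot 1 goes to the first-ranked bidder, Cinder, who pays the next bid down: $6.76/click.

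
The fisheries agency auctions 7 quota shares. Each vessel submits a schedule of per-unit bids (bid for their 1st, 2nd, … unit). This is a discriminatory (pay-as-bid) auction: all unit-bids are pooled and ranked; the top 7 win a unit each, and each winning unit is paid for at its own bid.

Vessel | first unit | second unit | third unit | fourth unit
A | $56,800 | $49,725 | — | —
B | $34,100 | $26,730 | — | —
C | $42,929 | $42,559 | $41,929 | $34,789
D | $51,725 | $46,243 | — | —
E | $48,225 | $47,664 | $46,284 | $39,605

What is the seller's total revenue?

Pooled unit-bids ranked (top 7): 56,800 (A-1), 51,725 (D-1), 49,725 (A-2), 48,225 (E-1), 47,664 (E-2), 46,284 (E-3), 46,243 (D-2)
Next rejected bid: $42,929 (not a price — pay-as-bid).
Each winning unit pays its own bid.
Revenue = 56,800 + 51,725 + 49,725 + 48,225 + 47,664 + 46,284 + 46,243 = $346,666.

Total revenue: $346,666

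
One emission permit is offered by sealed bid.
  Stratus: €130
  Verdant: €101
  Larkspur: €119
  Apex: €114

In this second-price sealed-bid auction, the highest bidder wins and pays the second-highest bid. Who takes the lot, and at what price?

Stratus pays €119

Sorting bids: 130 (Stratus) > 119 (Larkspur) > 114 (Apex) > 101 (Verdant)
Stratus wins with the highest bid; price is set by the runner-up at €119.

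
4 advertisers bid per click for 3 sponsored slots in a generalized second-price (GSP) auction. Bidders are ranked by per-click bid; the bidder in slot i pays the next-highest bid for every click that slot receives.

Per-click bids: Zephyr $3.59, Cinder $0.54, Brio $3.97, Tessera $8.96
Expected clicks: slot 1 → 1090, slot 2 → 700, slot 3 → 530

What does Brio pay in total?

Per-click bids in order: $8.96 (Tessera) > $3.97 (Brio) > $3.59 (Zephyr) > $0.54 (Cinder)
Brio holds slot 2 → pays next bid $3.59 × 700 clicks = $2513.00.

Brio pays $2513.00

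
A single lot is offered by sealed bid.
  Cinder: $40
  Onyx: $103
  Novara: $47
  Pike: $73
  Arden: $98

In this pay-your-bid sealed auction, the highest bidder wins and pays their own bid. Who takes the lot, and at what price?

Sorting bids: 103 (Onyx) > 98 (Arden) > 73 (Pike) > 47 (Novara) > 40 (Cinder)
Onyx is highest → pays own bid, $103.

Onyx pays $103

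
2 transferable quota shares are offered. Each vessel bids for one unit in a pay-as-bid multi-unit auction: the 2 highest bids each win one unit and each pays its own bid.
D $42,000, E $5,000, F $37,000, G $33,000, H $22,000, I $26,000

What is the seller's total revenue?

Sorting: 42,000 (D), 37,000 (F), 33,000 (G), 26,000 (I), …
Winners (2 units): D, F.
Total revenue = 42,000 + 37,000 = $79,000.

Total revenue: $79,000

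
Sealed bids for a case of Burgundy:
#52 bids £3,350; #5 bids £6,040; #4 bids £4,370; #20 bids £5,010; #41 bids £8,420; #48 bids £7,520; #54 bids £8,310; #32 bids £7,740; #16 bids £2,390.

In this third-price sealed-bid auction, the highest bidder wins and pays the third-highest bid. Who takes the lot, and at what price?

#41 pays £7,740

Bids in order: 8,420 (#41) > 8,310 (#54) > 7,740 (#32) > 7,520 (#48) > 6,040 (#5) > 5,010 (#20) > …
#41 is highest; pays the third-highest bid, £7,740.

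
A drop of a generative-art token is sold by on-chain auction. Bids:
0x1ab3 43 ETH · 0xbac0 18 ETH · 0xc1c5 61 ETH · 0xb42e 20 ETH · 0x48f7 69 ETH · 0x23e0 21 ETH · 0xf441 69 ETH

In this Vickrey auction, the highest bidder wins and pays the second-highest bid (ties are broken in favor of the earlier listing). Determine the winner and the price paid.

Bids ranked: 69 (0x48f7) > 69 (0xf441) > 61 (0xc1c5) > 43 (0x1ab3) > 21 (0x23e0) > 20 (0xb42e) > …
0x48f7 and 0xf441 tie at 69 ETH; tie-break gives it to 0x48f7.
0x48f7 wins with the highest bid; price is set by the runner-up at 69 ETH.

0x48f7 pays 69 ETH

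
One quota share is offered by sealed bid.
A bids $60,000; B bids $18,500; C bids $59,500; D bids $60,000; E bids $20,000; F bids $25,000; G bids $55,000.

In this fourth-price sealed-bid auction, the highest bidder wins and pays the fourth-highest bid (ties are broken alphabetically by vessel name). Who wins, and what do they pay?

Rule: the highest bidder wins and pays the fourth-highest bid.
Sorting bids: 60,000 (A) > 60,000 (D) > 59,500 (C) > 55,000 (G) > 25,000 (F) > 20,000 (E) > …
A and D tie at $60,000; tie-break gives it to A.
A is highest; pays the fourth-highest bid, $55,000.

A pays $55,000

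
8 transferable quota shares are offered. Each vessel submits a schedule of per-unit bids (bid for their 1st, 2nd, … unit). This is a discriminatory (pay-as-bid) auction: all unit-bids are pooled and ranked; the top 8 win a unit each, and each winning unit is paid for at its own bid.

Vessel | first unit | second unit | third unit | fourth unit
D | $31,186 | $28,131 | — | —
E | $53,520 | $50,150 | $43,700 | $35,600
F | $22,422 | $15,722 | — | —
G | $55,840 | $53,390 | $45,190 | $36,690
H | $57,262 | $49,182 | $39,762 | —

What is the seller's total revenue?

All unit-bids, highest first — top 8: 57,262 (H-1), 55,840 (G-1), 53,520 (E-1), 53,390 (G-2), 50,150 (E-2), 49,182 (H-2), 45,190 (G-3), 43,700 (E-3)
Next rejected bid: $39,762 (not a price — pay-as-bid).
Each winning unit pays its own bid.
Revenue = 57,262 + 55,840 + 53,520 + 53,390 + 50,150 + 49,182 + 45,190 + 43,700 = $408,234.

Total revenue: $408,234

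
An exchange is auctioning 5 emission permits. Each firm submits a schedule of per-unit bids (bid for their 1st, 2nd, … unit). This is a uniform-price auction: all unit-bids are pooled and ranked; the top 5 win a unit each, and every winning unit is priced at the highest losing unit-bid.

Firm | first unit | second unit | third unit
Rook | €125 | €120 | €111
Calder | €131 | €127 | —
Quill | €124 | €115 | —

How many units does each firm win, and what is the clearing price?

All unit-bids, highest first — top 5: 131 (Calder-1), 127 (Calder-2), 125 (Rook-1), 124 (Quill-1), 120 (Rook-2)
First bid not allocated: €115.
Allocation: Calder 2, Quill 1, Rook 2.

Calder 2, Quill 1, Rook 2; clearing price €115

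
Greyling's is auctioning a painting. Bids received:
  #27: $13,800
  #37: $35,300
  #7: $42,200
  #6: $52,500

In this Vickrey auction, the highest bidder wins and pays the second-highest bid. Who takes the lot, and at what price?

#6 pays $42,200

Bids in order: 52,500 (#6) > 42,200 (#7) > 35,300 (#37) > 13,800 (#27)
Second-price: #6 pays #7's bid of $42,200.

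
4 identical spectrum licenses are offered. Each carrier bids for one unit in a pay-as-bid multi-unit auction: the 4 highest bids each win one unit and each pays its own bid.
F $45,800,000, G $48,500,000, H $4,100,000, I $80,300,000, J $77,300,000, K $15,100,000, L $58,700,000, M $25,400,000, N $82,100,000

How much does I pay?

Ordering the bids: 82,100,000 (N), 80,300,000 (I), 77,300,000 (J), 58,700,000 (L), 48,500,000 (G), 45,800,000 (F), …
The 4 highest are N, I, J, L.
I wins → own bid $80,300,000.

I pays $80,300,000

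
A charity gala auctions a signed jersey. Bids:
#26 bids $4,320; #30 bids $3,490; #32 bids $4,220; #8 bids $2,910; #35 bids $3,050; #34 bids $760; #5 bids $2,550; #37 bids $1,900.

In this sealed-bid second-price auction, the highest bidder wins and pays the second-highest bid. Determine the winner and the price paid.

#26 pays $4,220

Rule: the highest bidder wins and pays the second-highest bid.
Bids ranked: 4,320 (#26) > 4,220 (#32) > 3,490 (#30) > 3,050 (#35) > 2,910 (#8) > 2,550 (#5) > …
#26 wins with the highest bid; price is set by the runner-up at $4,220.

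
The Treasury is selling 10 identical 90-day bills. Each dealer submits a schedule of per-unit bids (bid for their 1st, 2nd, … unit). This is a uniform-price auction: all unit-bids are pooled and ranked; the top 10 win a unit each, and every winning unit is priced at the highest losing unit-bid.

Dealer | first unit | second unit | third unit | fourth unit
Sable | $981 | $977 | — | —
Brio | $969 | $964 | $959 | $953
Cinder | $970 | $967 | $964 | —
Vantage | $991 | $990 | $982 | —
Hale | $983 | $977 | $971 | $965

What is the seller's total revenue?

Total revenue: $9,670

Pooled unit-bids ranked (top 10): 991 (Vantage-1), 990 (Vantage-2), 983 (Hale-1), 982 (Vantage-3), 981 (Sable-1), 977 (Sable-2), 977 (Hale-2), 971 (Hale-3), 970 (Cinder-1), 969 (Brio-1)
First bid not allocated: $967.
Allocation: Brio 1, Cinder 1, Hale 3, Sable 2, Vantage 3. Every unit priced at $967.
Revenue = 10 × 967 = $9,670.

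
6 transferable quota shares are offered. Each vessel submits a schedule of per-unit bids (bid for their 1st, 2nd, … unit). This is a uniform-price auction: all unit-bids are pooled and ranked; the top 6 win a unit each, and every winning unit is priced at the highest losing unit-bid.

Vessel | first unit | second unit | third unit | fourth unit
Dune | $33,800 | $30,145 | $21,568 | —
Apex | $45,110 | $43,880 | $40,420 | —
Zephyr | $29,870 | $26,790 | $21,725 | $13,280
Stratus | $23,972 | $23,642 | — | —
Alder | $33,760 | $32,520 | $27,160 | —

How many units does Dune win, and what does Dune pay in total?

Dune: 1 unit, pays $30,145

Merging the schedules and taking the best 6: 45,110 (Apex-1), 43,880 (Apex-2), 40,420 (Apex-3), 33,800 (Dune-1), 33,760 (Alder-1), 32,520 (Alder-2)
Highest rejected unit-bid = $30,145.
Dune wins 1 unit(s) at $30,145 each.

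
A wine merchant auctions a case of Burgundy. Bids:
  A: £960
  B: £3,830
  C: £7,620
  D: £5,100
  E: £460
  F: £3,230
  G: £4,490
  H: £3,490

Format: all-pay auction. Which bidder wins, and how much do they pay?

Sorting bids: 7,620 (C) > 5,100 (D) > 4,490 (G) > 3,830 (B) > 3,490 (H) > 3,230 (F) > …
C is highest and takes the item; every bidder forfeits their bid.

C pays £7,620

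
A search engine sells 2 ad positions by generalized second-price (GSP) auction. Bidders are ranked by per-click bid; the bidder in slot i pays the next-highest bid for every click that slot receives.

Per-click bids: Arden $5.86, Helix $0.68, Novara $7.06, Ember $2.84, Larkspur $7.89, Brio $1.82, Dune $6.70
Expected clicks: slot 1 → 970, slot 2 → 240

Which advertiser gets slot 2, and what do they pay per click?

Ranked by bid: $7.89 (Larkspur) > $7.06 (Novara) > $6.70 (Dune) > …
Slot 2 goes to the second-ranked bidder, Novara, who pays the next bid down: $6.70/click.

Novara; $6.70 per click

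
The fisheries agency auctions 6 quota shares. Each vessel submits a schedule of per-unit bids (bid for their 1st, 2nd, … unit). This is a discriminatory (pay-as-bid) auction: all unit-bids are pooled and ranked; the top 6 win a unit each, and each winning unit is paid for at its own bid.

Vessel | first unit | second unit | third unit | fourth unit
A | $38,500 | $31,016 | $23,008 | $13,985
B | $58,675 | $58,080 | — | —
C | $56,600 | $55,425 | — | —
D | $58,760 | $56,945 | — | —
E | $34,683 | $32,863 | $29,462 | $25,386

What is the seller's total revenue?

All unit-bids, highest first — top 6: 58,760 (D-1), 58,675 (B-1), 58,080 (B-2), 56,945 (D-2), 56,600 (C-1), 55,425 (C-2)
Next rejected bid: $38,500 (not a price — pay-as-bid).
Each winning unit pays its own bid.
Revenue = 58,760 + 58,675 + 58,080 + 56,945 + 56,600 + 55,425 = $344,485.

Total revenue: $344,485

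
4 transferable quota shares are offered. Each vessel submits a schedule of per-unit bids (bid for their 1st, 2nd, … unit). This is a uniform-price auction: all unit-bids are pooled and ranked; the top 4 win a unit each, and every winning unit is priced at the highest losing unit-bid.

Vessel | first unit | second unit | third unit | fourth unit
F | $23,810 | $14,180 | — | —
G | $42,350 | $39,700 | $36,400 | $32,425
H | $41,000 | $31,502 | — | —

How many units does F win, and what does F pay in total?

Merging the schedules and taking the best 4: 42,350 (G-1), 41,000 (H-1), 39,700 (G-2), 36,400 (G-3)
First bid not allocated: $32,425.
F wins 0 unit(s) at $32,425 each.

F: 0 units, pays $0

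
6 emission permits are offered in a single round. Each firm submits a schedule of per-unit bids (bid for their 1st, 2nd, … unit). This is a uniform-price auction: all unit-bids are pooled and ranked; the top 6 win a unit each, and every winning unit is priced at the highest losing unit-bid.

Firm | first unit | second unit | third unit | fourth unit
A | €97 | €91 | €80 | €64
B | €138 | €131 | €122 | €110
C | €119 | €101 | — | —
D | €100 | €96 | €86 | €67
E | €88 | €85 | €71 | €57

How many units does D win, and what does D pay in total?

Pooled unit-bids ranked (top 6): 138 (B-1), 131 (B-2), 122 (B-3), 119 (C-1), 110 (B-4), 101 (C-2)
Highest rejected unit-bid = €100.
D wins 0 unit(s) at €100 each.

D: 0 units, pays €0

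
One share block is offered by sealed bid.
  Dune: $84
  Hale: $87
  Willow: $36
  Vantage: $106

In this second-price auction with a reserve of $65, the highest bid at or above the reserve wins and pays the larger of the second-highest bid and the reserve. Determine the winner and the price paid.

Vantage pays $87

Second-price auction with a reserve of $65: the highest bid at or above the reserve wins and pays the larger of the second-highest bid and the reserve.
Sorting bids: 106 (Vantage) > 87 (Hale) > 84 (Dune) > 36 (Willow)
Vantage has the top bid at or above the reserve ($106).
Second-highest bid $87 exceeds the reserve $65 → payment $87.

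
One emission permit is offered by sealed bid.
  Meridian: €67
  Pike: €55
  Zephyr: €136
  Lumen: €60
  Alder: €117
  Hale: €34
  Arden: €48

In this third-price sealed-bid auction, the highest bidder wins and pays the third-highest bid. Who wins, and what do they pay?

Bids in order: 136 (Zephyr) > 117 (Alder) > 67 (Meridian) > 60 (Lumen) > 55 (Pike) > 48 (Arden) > …
Zephyr is highest; pays the third-highest bid, €67.

Zephyr pays €67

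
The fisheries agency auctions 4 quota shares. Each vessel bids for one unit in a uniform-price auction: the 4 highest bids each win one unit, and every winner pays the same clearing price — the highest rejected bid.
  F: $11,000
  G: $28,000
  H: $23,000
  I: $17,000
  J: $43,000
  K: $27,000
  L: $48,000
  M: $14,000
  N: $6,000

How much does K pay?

Bids ranked high→low: 48,000 (L), 43,000 (J), 28,000 (G), 27,000 (K), 23,000 (H), 17,000 (I), …
Winners (4 units): L, J, G, K.
First losing bid is H's $23,000, which sets the uniform price.
K wins → pays $23,000.

K pays $23,000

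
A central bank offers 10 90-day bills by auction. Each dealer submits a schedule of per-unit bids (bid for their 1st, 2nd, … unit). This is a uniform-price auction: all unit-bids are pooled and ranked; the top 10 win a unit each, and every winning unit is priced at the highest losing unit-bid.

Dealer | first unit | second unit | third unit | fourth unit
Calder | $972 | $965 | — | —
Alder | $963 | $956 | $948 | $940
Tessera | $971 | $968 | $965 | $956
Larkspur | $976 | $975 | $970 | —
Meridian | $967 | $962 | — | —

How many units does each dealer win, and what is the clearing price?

Alder 1, Calder 2, Larkspur 3, Meridian 1, Tessera 3; clearing price $962

All unit-bids, highest first — top 10: 976 (Larkspur-1), 975 (Larkspur-2), 972 (Calder-1), 971 (Tessera-1), 970 (Larkspur-3), 968 (Tessera-2), 967 (Meridian-1), 965 (Calder-2), 965 (Tessera-3), 963 (Alder-1)
First bid not allocated: $962.
Allocation: Alder 1, Calder 2, Larkspur 3, Meridian 1, Tessera 3.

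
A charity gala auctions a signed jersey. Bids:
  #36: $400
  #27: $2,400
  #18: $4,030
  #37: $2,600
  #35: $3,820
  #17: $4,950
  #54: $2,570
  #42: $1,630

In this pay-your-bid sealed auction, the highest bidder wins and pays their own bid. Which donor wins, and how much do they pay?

Rule: the highest bidder wins and pays their own bid.
Sorting bids: 4,950 (#17) > 4,030 (#18) > 3,820 (#35) > 2,600 (#37) > 2,570 (#54) > 2,400 (#27) > …
#17 is highest → pays own bid, $4,950.

#17 pays $4,950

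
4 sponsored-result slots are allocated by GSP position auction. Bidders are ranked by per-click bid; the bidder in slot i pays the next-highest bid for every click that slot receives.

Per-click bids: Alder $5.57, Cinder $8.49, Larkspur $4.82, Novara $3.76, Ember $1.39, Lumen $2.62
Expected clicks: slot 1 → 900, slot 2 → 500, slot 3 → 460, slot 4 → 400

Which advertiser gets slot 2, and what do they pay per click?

Per-click bids in order: $8.49 (Cinder) > $5.57 (Alder) > $4.82 (Larkspur) > $3.76 (Novara) > $2.62 (Lumen) > …
Slot 2 goes to the second-ranked bidder, Alder, who pays the next bid down: $4.82/click.

Alder; $4.82 per click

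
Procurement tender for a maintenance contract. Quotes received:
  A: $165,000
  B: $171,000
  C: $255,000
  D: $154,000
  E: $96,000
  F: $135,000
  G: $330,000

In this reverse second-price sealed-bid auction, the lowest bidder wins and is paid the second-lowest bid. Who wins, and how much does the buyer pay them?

E is paid $135,000

Bids ranked: 96,000 (E) < 135,000 (F) < 154,000 (D) < 165,000 (A) < 171,000 (B) < 255,000 (C) < …
E wins with the lowest bid; price is set by the runner-up at $135,000.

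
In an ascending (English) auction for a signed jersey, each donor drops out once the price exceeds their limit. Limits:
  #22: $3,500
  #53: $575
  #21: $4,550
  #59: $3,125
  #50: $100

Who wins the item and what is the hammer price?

#21 wins at $3,500

Rule: the price rises until one bidder remains; the winner pays the price at which the last rival dropped out.
Sorting limits: 4,550 (#21) > 3,500 (#22) > 3,125 (#59) > 575 (#53) > 100 (#50)
#22 is the last rival to drop out, at $3,500; #21 remains and wins at that price.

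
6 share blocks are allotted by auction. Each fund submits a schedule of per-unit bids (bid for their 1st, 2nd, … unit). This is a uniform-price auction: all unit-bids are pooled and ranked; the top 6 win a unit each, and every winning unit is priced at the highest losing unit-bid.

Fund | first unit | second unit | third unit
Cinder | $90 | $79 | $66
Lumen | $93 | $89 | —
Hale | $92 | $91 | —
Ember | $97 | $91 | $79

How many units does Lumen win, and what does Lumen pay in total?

All unit-bids, highest first — top 6: 97 (Ember-1), 93 (Lumen-1), 92 (Hale-1), 91 (Hale-2), 91 (Ember-2), 90 (Cinder-1)
Highest rejected unit-bid = $89.
Lumen wins 1 unit(s) at $89 each.

Lumen: 1 unit, pays $89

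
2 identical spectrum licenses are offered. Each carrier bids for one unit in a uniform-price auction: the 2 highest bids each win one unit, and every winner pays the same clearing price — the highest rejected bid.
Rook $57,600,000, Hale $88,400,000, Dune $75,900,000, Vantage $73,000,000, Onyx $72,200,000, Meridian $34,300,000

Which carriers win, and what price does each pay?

Hale, Dune; each pays $73,000,000

Sorting: 88,400,000 (Hale), 75,900,000 (Dune), 73,000,000 (Vantage), 72,200,000 (Onyx), …
The 2 highest are Hale, Dune.
Highest unsuccessful bid: $73,000,000 → clearing price.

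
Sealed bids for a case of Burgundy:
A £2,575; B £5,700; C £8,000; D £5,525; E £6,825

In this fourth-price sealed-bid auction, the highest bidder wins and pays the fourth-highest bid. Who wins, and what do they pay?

C pays £5,525

Sorting bids: 8,000 (C) > 6,825 (E) > 5,700 (B) > 5,525 (D) > 2,575 (A)
C wins; payment is bid #4 in the ranking = £5,525.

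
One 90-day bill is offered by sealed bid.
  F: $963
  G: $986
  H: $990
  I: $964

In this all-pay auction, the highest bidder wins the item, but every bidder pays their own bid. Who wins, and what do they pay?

Bids in order: 990 (H) > 986 (G) > 964 (I) > 963 (F)
H is highest and takes the item; every bidder forfeits their bid.

H pays $990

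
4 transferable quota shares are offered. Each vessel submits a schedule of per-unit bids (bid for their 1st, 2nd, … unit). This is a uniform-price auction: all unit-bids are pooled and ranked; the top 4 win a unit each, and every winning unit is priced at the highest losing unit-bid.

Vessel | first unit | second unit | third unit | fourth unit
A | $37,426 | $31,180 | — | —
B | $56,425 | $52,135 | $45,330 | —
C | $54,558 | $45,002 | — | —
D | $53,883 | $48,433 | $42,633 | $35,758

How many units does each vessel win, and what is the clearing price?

B 2, C 1, D 1; clearing price $48,433

Pooled unit-bids ranked (top 4): 56,425 (B-1), 54,558 (C-1), 53,883 (D-1), 52,135 (B-2)
The (k+1)-th unit-bid is $48,433.
Allocation: B 2, C 1, D 1.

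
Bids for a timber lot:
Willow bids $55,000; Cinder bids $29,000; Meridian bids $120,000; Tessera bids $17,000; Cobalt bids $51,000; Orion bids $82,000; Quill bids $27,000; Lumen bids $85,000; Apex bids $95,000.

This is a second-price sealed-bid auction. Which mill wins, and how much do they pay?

Rule: the highest bidder wins and pays the second-highest bid.
Bids ranked: 120,000 (Meridian) > 95,000 (Apex) > 85,000 (Lumen) > 82,000 (Orion) > 55,000 (Willow) > 51,000 (Cobalt) > …
Meridian wins with the highest bid; price is set by the runner-up at $95,000.

Meridian pays $95,000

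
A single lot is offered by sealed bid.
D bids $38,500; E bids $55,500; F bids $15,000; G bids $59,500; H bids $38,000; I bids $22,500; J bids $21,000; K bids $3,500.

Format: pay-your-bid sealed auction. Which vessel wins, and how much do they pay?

G pays $59,500

Sorting bids: 59,500 (G) > 55,500 (E) > 38,500 (D) > 38,000 (H) > 22,500 (I) > 21,000 (J) > …
First-price: G pays what they bid, $59,500.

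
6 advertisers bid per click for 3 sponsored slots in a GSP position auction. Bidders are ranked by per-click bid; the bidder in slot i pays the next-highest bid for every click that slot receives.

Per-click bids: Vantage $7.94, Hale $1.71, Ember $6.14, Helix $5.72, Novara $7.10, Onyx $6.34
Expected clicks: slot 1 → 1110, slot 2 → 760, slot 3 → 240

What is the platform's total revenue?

Total revenue: $14173.00

Ranked by bid: $7.94 (Vantage) > $7.10 (Novara) > $6.34 (Onyx) > $6.14 (Ember) > …
Slot 1: Vantage pays $7.10 × 1110 = $7881.00
Slot 2: Novara pays $6.34 × 760 = $4818.40
Slot 3: Onyx pays $6.14 × 240 = $1473.60
Total = $14173.00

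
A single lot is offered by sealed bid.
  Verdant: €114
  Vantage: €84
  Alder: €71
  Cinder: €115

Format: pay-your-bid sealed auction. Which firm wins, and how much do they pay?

Bids in order: 115 (Cinder) > 114 (Verdant) > 84 (Vantage) > 71 (Alder)
First-price: Cinder pays what they bid, €115.

Cinder pays €115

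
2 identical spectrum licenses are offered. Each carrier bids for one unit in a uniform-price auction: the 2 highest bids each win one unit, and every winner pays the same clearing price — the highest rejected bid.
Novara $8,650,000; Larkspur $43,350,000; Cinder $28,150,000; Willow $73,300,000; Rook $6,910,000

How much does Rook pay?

Ordering the bids: 73,300,000 (Willow), 43,350,000 (Larkspur), 28,150,000 (Cinder), 8,650,000 (Novara), …
Winners (2 units): Willow, Larkspur.
Highest unsuccessful bid: $28,150,000 → clearing price.
Rook does not win → pays $0.

Rook pays $0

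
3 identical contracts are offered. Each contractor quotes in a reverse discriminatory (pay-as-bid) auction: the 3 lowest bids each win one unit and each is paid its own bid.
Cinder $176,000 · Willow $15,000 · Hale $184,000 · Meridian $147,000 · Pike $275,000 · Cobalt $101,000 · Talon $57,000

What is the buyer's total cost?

Bids ranked low→high: 15,000 (Willow), 57,000 (Talon), 101,000 (Cobalt), 147,000 (Meridian), 176,000 (Cinder), …
Winners (3 units): Willow, Talon, Cobalt.
Total cost = 15,000 + 57,000 + 101,000 = $173,000.

Total cost: $173,000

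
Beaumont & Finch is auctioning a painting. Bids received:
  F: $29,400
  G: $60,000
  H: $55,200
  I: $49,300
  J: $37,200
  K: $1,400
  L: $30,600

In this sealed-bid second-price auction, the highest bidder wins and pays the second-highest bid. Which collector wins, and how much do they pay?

Rule: the highest bidder wins and pays the second-highest bid.
Bids in order: 60,000 (G) > 55,200 (H) > 49,300 (I) > 37,200 (J) > 30,600 (L) > 29,400 (F) > …
G wins with the highest bid; price is set by the runner-up at $55,200.

G pays $55,200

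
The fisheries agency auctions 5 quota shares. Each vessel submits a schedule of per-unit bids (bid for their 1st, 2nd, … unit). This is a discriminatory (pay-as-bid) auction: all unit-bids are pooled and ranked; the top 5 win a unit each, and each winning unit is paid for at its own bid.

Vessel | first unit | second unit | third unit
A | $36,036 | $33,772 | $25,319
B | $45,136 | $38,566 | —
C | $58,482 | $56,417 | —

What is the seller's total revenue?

Merging the schedules and taking the best 5: 58,482 (C-1), 56,417 (C-2), 45,136 (B-1), 38,566 (B-2), 36,036 (A-1)
Next rejected bid: $33,772 (not a price — pay-as-bid).
Each winning unit pays its own bid.
Revenue = 58,482 + 56,417 + 45,136 + 38,566 + 36,036 = $234,637.

Total revenue: $234,637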